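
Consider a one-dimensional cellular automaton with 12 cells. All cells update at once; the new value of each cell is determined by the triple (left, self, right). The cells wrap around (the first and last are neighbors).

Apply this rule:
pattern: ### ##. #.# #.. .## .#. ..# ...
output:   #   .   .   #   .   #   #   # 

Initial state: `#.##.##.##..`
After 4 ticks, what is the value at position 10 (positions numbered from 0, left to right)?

tick 1: #.........##
tick 2: .#########.#
tick 3: ..#######..#
tick 4: ##.#####.###
position 10 holds #

#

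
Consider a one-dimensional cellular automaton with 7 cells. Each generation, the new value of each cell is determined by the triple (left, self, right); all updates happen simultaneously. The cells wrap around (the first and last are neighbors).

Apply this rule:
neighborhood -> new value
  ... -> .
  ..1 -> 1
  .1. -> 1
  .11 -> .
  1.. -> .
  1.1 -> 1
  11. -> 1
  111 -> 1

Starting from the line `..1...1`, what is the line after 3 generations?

generation 1: .11..11
generation 2: 1.1.1.1
generation 3: 111111.

111111.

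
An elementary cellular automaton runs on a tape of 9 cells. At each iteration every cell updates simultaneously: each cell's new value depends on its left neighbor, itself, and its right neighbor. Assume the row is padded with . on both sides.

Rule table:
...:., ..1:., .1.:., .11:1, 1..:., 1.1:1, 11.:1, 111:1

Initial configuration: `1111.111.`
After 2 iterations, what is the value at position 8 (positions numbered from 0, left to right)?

.

11111111.
11111111.
position 8 holds .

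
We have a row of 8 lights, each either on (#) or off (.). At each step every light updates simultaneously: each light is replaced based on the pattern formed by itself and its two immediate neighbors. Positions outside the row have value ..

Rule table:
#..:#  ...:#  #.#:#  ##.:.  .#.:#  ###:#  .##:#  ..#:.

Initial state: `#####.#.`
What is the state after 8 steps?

#.##.##.

step 1: ####.###
step 2: ###.###.
step 3: ##.###.#
step 4: #.###.##
step 5: ####.##.
step 6: ###.##.#
step 7: ##.##.##
step 8: #.##.##.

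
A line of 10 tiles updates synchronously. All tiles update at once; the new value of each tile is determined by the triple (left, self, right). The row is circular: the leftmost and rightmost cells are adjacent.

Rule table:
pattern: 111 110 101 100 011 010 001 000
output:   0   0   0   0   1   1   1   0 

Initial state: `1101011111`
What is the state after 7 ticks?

0001010000
0011010000
0110010000
1100110000
1001100001
0011000011
0110000110

0110000110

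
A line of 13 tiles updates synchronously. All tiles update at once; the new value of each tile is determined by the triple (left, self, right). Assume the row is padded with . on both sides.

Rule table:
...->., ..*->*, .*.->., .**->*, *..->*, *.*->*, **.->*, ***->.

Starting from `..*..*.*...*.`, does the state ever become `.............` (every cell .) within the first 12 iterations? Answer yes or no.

no

.*.**.*.*.*.*
*.****.*.*.*.
.**..**.*.*.*
********.*.*.
*......**.*.*
.*....****.*.
*.*..**..**.*
.*.*********.
*.**.......**
.****.....***
**..**...**.*
*******.****.
iteration 12 is *******.****., still not uniform .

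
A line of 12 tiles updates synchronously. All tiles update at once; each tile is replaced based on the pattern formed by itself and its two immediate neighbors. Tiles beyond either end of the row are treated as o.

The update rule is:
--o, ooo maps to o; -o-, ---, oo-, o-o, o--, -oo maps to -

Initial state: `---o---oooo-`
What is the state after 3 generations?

----o-----o-

generation 1: --o---o-oo--
generation 2: -o---o-----o
generation 3: ----o-----o-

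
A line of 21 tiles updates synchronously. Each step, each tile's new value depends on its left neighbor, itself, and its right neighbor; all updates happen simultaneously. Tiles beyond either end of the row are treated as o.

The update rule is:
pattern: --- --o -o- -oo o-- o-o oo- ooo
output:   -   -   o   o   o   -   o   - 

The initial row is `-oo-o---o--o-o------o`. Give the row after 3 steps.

-oo-o-o-oo-o-o-oo---o

step 1: -oo-oo--oo-o-oo-----o
step 2: -oo-ooo-oo-o-ooo----o
step 3: -oo-o-o-oo-o-o-oo---o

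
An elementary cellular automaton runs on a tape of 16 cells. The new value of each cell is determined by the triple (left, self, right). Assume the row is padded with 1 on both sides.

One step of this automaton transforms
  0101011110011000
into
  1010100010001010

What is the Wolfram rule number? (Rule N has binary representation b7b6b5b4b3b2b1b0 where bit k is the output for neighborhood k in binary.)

position 6: 111 → 0  (bit 7 = 0)
position 8: 110 → 1  (bit 6 = 1)
position 0: 101 → 1  (bit 5 = 1)
position 9: 100 → 0  (bit 4 = 0)
position 5: 011 → 0  (bit 3 = 0)
position 1: 010 → 0  (bit 2 = 0)
position 10: 001 → 0  (bit 1 = 0)
position 14: 000 → 1  (bit 0 = 1)
bits b7..b0 = 01100001 = 97

97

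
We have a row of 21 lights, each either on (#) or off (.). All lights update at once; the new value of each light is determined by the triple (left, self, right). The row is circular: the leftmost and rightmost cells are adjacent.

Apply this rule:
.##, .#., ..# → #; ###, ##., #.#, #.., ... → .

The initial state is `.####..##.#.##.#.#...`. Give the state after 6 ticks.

##....##..#.#..#.#...
#....##..##.#.##.#..#
....##..##..#.#..#.##
...##..##..##.#.##.#.
..##..##..##..#.#..#.
.##..##..##..##.#.##.

.##..##..##..##.#.##.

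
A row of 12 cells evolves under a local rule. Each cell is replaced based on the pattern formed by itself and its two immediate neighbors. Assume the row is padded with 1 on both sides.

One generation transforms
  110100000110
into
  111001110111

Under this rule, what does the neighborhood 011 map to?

At position 9 the neighborhood is 011; the next row has 1 there.

1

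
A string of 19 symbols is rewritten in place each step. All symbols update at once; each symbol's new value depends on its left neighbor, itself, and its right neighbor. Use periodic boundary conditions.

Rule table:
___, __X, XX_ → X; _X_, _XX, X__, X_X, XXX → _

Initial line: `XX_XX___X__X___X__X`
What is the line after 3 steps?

_X__X_XX__X__XX__X_
X__X___X_X__X_X_X__
__X__XX____X______X

__X__XX____X______X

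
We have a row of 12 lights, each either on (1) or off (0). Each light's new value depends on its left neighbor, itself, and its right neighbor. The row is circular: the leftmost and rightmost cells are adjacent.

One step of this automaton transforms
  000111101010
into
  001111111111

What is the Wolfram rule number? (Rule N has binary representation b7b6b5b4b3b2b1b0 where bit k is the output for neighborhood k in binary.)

254

position 4: 111 → 1  (bit 7 = 1)
position 6: 110 → 1  (bit 6 = 1)
position 7: 101 → 1  (bit 5 = 1)
position 11: 100 → 1  (bit 4 = 1)
position 3: 011 → 1  (bit 3 = 1)
position 8: 010 → 1  (bit 2 = 1)
position 2: 001 → 1  (bit 1 = 1)
position 0: 000 → 0  (bit 0 = 0)
bits b7..b0 = 11111110 = 254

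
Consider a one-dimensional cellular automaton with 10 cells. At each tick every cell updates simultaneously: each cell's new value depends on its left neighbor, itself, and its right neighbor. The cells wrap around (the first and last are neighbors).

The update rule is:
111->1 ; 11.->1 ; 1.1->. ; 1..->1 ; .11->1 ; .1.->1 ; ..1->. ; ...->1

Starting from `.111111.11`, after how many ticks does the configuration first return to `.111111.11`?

1

tick 1: .111111.11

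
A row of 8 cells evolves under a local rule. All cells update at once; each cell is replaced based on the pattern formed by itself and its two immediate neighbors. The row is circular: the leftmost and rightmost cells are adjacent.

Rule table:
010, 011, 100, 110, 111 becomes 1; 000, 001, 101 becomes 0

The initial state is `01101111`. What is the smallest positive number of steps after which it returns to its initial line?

step 1: 01101111

1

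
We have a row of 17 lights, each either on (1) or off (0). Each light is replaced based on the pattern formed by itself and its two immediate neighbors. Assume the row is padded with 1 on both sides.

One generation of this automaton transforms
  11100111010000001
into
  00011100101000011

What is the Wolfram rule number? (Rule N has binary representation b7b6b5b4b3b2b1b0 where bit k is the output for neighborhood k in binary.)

position 0: 111 → 0  (bit 7 = 0)
position 2: 110 → 0  (bit 6 = 0)
position 8: 101 → 1  (bit 5 = 1)
position 3: 100 → 1  (bit 4 = 1)
position 5: 011 → 1  (bit 3 = 1)
position 9: 010 → 0  (bit 2 = 0)
position 4: 001 → 1  (bit 1 = 1)
position 11: 000 → 0  (bit 0 = 0)
bits b7..b0 = 00111010 = 58

58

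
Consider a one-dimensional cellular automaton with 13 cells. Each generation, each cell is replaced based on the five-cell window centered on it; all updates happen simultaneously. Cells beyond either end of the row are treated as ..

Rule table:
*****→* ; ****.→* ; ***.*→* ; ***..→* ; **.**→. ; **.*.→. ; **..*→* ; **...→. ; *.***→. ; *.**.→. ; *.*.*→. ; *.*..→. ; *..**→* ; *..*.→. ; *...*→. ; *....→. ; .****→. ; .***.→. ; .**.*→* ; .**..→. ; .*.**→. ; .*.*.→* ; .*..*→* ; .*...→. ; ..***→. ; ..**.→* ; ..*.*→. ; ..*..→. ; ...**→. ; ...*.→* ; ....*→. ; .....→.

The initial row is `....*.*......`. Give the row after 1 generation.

...*.*.......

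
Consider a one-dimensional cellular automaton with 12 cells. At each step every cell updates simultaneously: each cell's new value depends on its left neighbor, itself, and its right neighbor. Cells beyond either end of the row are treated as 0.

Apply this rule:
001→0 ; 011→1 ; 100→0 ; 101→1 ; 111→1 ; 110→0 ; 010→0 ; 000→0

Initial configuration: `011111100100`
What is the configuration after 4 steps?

011000000000

step 1: 011111000000
step 2: 011110000000
step 3: 011100000000
step 4: 011000000000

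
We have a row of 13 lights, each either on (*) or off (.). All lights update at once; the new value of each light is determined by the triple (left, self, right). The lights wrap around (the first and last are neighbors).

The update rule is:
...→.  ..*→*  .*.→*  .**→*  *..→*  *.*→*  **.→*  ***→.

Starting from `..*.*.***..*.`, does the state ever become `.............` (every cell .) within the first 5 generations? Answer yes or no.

yes

generation 1: .******.*****
generation 2: **....***...*
generation 3: .**..**.**.**
generation 4: *************
generation 5: .............
all cells are . at generation 5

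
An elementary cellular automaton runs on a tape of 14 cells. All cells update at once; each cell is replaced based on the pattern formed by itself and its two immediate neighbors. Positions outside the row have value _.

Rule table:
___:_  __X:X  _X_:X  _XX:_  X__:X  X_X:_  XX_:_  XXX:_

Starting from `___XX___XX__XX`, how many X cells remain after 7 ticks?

8

__X__X_X__XX__
_XXXXX_XXX__X_
X_________XXXX
XX_______X____
__X_____XXX___
_XXX___X___X__
X___X_XXX_XXX_
count of X: 8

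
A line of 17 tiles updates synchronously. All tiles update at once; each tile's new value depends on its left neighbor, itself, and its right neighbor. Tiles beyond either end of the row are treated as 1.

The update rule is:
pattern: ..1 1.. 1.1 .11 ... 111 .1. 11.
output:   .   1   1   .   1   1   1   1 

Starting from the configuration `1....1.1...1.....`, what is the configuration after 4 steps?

1111.11111.11111.
11111.11111.11111
111111.11111.1111
1111111.11111.111

1111111.11111.111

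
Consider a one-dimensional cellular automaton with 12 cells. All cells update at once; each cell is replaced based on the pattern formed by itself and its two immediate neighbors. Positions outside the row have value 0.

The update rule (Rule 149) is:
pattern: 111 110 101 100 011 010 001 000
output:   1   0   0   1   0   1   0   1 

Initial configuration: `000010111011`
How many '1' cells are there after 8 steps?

step 1: 111010010000
step 2: 010011011111
step 3: 011000001110
step 4: 000111100101
step 5: 110011010101
step 6: 001000010101
step 7: 101111010101
step 8: 100110010101
count of 1: 6

6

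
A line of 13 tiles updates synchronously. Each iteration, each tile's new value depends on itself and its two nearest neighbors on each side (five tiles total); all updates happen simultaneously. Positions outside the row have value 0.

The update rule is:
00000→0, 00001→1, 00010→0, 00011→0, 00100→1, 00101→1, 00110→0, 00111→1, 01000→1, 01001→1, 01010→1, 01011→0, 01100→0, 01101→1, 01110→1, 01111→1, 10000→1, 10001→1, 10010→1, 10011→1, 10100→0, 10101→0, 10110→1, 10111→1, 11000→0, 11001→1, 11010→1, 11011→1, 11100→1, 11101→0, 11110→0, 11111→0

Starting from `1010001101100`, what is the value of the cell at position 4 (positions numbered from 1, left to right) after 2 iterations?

1101100111001
0111011111111
position 4 holds 1

1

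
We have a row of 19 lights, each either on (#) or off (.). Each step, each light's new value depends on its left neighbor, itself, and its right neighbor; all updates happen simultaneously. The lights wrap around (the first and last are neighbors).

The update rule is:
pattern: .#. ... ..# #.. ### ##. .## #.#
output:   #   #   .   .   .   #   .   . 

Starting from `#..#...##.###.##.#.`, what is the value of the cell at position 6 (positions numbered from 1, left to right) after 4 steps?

#

#..#.#..#...#..#.#.
#..#.#..#.#.#..#.#.
#..#.#..#.#.#..#.#.  (fixed point — unchanged through step 4)
position 6 holds #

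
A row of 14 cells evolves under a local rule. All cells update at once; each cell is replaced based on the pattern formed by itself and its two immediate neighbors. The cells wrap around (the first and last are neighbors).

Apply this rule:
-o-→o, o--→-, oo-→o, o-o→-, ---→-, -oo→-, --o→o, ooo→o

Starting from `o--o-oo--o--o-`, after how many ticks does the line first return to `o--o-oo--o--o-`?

2

tick 1: o-oo--o-oo-oo-
tick 2: o--o-oo--o--o-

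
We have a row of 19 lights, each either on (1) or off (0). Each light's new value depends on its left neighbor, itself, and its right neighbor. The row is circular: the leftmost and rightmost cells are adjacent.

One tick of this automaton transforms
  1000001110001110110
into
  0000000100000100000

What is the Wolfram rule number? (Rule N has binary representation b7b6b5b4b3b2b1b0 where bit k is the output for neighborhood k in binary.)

position 7: 111 → 1  (bit 7 = 1)
position 8: 110 → 0  (bit 6 = 0)
position 15: 101 → 0  (bit 5 = 0)
position 1: 100 → 0  (bit 4 = 0)
position 6: 011 → 0  (bit 3 = 0)
position 0: 010 → 0  (bit 2 = 0)
position 5: 001 → 0  (bit 1 = 0)
position 2: 000 → 0  (bit 0 = 0)
bits b7..b0 = 10000000 = 128

128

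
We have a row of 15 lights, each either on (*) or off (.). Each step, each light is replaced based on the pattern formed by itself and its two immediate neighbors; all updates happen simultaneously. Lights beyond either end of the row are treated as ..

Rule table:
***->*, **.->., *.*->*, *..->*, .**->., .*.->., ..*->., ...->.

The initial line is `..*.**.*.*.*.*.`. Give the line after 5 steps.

.......*..*.*.*

...*..*.*.*.*.*
....*..*.*.*.*.
.....*..*.*.*.*
......*..*.*.*.
.......*..*.*.*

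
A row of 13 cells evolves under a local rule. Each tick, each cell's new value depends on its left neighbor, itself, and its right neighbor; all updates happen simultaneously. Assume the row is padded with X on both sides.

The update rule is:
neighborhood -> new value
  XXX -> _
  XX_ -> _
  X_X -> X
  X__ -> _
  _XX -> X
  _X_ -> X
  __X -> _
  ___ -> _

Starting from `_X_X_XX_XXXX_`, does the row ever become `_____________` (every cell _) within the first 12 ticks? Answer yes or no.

XXXXXX_XX___X
______XX____X
______X_____X
______X_____X  (fixed point — unchanged through tick 12)
tick 12 is ______X_____X, still not uniform _

no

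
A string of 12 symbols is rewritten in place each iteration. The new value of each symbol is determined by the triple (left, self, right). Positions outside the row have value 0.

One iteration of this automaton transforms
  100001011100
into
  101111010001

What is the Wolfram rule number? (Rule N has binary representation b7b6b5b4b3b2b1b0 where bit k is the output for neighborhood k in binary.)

position 8: 111 → 0  (bit 7 = 0)
position 9: 110 → 0  (bit 6 = 0)
position 6: 101 → 0  (bit 5 = 0)
position 1: 100 → 0  (bit 4 = 0)
position 7: 011 → 1  (bit 3 = 1)
position 0: 010 → 1  (bit 2 = 1)
position 4: 001 → 1  (bit 1 = 1)
position 2: 000 → 1  (bit 0 = 1)
bits b7..b0 = 00001111 = 15

15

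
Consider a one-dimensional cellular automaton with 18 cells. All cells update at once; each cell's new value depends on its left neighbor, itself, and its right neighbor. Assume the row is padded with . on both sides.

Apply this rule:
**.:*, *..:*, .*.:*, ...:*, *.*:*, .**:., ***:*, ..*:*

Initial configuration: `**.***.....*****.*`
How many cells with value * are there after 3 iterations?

.**.*******.******
*.**.*******.*****
**.**.*******.****
count of *: 15

15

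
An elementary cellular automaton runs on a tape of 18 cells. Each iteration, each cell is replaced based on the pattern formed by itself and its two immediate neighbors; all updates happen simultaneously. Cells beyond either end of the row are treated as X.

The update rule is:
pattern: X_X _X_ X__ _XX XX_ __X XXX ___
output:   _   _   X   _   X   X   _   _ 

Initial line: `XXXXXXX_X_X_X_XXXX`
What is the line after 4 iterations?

______X___________
X____X_X_________X
XX__X___X_______X_
_XXX_X_X_X_____X__

_XXX_X_X_X_____X__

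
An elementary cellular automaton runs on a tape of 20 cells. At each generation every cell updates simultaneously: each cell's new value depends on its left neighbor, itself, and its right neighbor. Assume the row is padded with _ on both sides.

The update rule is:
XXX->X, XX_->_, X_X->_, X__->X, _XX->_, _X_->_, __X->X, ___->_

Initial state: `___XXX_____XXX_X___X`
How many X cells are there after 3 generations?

__X_X_X___X_X___X_X_
_X_____X_X___X_X___X
X_X___X___X_X___X_X_
count of X: 7

7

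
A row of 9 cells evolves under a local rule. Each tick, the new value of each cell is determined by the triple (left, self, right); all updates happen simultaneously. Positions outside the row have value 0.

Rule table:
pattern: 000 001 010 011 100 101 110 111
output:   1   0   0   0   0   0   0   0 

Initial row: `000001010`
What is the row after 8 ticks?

tick 1: 111100000
tick 2: 000001111
tick 3: 111100000  (repeats tick 1; period 2)
tick 8: 000001111

000001111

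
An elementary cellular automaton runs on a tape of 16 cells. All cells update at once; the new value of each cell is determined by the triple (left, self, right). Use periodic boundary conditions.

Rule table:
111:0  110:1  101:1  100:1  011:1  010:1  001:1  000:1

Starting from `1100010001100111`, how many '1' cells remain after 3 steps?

13

0111111111111100
1100000000000111
0111111111111100
count of 1: 13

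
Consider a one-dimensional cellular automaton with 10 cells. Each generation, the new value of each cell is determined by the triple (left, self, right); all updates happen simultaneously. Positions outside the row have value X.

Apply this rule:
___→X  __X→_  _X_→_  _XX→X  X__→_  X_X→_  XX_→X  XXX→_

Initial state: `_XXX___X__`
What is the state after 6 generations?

_X___X_XX_

_X_X_X____
_______XX_
_XXXXX_XX_
_X___X_XX_
___X___XX_
_X___X_XX_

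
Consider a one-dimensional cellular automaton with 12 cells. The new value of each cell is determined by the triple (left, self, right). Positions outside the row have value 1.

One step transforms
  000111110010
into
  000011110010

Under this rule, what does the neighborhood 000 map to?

0

At position 1 the neighborhood is 000; the next row has 0 there.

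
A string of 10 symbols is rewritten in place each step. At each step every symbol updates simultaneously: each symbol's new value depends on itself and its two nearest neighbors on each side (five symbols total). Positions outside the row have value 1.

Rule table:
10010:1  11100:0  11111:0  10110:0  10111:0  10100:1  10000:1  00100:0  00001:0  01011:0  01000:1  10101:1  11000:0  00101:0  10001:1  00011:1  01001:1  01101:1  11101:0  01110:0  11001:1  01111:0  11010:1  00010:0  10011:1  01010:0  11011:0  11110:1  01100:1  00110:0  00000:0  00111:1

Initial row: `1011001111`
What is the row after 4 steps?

0101100100

step 1: 0001111000
step 2: 0111010011
step 3: 0000111110
step 4: 0101100100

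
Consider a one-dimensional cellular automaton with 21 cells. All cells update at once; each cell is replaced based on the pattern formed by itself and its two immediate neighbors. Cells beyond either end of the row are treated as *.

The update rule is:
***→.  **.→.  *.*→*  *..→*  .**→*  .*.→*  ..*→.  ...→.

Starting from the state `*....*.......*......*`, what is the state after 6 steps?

.*...**......**.....*
***..*.*.....*.*....*
...*.****....****...*
*..***...*...*...*..*
.*.*..*..**..**..**.*
*****.**.*.*.*.*.*.**

*****.**.*.*.*.*.*.**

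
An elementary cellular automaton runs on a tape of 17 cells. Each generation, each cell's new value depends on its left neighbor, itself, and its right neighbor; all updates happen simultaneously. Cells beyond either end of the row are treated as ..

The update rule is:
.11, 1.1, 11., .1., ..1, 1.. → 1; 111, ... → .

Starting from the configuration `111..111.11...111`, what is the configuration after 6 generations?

111..11....11...1

1.1111.11111.11.1
111..111...111111
1.1111.11.11....1
111..11111111..11
1.1111......11111
111..11....11...1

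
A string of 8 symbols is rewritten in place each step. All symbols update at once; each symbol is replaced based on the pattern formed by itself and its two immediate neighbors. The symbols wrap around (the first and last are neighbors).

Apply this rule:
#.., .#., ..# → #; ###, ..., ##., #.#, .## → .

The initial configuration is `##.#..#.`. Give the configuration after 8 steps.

...####.
..#....#
####..##
....##..
...#..#.
..######
##......
..#....#

..#....#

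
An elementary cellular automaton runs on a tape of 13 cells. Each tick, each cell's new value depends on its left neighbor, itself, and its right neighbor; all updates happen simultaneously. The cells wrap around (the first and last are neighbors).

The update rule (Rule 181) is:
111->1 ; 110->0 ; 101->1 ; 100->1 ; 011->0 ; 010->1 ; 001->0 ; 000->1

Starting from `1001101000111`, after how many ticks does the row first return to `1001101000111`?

0100011110011
1111001101000
0110100011110
0001111001101
1100110100011
1010001111001
0111100110100
0011010001111
1000111100110
1110011010001
1101000111100
0011110011010
1001101000111

13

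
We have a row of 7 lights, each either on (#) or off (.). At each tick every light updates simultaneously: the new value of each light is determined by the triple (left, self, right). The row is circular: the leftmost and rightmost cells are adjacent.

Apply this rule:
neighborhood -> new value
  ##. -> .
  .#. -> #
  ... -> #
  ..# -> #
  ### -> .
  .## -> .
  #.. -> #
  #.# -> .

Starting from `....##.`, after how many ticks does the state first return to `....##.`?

####..#
....##.

2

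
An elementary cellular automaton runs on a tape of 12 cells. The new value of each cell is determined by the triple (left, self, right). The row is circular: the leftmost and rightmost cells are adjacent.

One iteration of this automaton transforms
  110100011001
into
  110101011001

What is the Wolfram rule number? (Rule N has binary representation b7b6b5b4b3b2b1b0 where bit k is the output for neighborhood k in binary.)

position 0: 111 → 1  (bit 7 = 1)
position 1: 110 → 1  (bit 6 = 1)
position 2: 101 → 0  (bit 5 = 0)
position 4: 100 → 0  (bit 4 = 0)
position 7: 011 → 1  (bit 3 = 1)
position 3: 010 → 1  (bit 2 = 1)
position 6: 001 → 0  (bit 1 = 0)
position 5: 000 → 1  (bit 0 = 1)
bits b7..b0 = 11001101 = 205

205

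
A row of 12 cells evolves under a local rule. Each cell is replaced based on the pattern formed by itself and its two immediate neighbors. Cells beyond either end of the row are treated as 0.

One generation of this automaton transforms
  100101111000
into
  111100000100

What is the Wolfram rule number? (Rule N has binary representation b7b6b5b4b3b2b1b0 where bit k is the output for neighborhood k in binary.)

position 6: 111 → 0  (bit 7 = 0)
position 8: 110 → 0  (bit 6 = 0)
position 4: 101 → 0  (bit 5 = 0)
position 1: 100 → 1  (bit 4 = 1)
position 5: 011 → 0  (bit 3 = 0)
position 0: 010 → 1  (bit 2 = 1)
position 2: 001 → 1  (bit 1 = 1)
position 10: 000 → 0  (bit 0 = 0)
bits b7..b0 = 00010110 = 22

22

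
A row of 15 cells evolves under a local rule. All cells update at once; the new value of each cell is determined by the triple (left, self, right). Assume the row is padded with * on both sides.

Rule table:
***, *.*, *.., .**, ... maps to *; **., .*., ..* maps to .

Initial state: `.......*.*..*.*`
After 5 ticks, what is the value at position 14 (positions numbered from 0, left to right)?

*

******..*.*..**
*****.*..*.*.**
****.*.*..*.***
***.*.*.*..****
**.*.*.*.*.****
position 14 holds *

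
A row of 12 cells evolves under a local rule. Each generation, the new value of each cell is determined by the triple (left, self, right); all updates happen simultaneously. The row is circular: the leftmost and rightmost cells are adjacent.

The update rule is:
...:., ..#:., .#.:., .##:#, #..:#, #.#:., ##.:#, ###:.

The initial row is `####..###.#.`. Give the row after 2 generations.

#..##.#.#...
.#.##....#..

.#.##....#..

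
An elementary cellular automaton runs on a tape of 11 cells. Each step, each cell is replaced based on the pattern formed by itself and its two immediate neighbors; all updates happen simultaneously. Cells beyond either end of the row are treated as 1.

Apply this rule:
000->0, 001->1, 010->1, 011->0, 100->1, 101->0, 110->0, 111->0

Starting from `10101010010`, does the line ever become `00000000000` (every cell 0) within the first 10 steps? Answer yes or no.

yes

00101011110
11101000000
00001100001
10010010010
01111111110
00000000000
all cells are 0 at step 6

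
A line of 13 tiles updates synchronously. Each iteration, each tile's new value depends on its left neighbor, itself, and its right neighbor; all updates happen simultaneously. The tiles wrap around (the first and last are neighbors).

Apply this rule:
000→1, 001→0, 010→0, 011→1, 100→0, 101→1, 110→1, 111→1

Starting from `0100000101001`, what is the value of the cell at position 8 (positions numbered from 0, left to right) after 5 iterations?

1001110010000
0001110000110
1101110110110
1111111111111
1111111111111
position 8 holds 1

1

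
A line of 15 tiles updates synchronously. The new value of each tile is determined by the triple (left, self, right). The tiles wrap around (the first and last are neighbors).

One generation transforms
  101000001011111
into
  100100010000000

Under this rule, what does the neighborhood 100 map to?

1

At position 3 the neighborhood is 100; the next row has 1 there.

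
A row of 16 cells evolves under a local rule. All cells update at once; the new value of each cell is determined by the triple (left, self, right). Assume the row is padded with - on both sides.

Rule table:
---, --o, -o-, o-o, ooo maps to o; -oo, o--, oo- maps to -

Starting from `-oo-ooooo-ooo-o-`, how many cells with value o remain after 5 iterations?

12

o--o-ooo-o-o-oo-
o-ooo-o-ooooo---
oo-o-ooo-ooo--oo
--ooo-o-o-o--o--
oo-o-oooooo-oo-o
count of o: 12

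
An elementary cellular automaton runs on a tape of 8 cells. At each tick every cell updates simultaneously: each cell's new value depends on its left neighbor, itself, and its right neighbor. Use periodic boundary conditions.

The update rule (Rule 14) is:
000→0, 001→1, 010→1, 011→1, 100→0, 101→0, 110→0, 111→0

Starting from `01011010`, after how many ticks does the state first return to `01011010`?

tick 1: 11010010
tick 2: 10010110
tick 3: 10110100
tick 4: 10100101
tick 5: 00101101
tick 6: 01101001
tick 7: 01001011
tick 8: 01011010

8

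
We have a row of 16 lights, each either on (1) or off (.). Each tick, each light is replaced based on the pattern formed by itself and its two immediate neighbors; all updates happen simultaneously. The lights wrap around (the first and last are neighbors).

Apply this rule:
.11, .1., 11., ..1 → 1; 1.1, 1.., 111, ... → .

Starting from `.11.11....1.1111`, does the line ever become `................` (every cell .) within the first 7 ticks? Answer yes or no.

.11.11...11.1..1
.11.11..111.1.11
.11.11.11.1.1.11
.11.11.11.1.1.11  (fixed point — unchanged through tick 7)
tick 7 is .11.11.11.1.1.11, still not uniform .

no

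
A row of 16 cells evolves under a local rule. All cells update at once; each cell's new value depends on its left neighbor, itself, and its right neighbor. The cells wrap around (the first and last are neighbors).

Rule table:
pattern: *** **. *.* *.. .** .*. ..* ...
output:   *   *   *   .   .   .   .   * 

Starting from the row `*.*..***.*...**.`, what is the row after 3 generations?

*...*...*.****..

generation 1: .*....***..*..**
generation 2: *..**..**......*
generation 3: *...*...*.****..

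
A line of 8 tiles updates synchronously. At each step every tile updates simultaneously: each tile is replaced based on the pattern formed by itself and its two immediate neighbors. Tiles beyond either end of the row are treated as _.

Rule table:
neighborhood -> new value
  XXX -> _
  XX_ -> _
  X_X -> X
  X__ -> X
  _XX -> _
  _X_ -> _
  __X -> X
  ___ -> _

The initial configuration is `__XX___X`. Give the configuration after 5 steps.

step 1: _X__X_X_
step 2: X_XX_X_X
step 3: _X__X_X_  (repeats step 1; period 2)
step 5: _X__X_X_

_X__X_X_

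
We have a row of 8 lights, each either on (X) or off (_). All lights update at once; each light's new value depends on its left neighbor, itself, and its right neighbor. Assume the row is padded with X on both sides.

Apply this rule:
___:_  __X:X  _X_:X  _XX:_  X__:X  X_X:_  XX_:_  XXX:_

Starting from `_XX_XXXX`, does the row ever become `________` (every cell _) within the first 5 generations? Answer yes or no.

________
all cells are _ at generation 1

yes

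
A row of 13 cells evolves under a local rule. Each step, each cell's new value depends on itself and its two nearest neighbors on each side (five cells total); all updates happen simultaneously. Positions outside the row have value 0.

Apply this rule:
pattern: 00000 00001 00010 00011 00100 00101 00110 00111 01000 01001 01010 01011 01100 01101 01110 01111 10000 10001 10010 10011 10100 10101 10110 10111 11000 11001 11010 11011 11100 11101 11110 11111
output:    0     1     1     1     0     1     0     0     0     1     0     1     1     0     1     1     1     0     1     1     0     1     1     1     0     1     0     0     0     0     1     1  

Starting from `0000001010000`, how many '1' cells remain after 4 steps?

0000111000100
0011010001001
1100000010110
0101001111110
count of 1: 8

8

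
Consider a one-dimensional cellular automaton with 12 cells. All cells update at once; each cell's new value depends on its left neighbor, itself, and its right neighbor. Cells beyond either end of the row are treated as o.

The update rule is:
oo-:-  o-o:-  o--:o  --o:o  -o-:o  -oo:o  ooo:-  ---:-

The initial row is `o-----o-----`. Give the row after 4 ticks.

-oooo-o---o-

-o---ooo---o
-oo-oo--o-oo
-o--o-ooo-o-
-oooo-o---o-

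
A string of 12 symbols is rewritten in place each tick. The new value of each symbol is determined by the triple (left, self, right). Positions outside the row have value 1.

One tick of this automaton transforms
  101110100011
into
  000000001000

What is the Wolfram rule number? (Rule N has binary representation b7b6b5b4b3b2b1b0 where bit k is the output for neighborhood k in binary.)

1

position 3: 111 → 0  (bit 7 = 0)
position 0: 110 → 0  (bit 6 = 0)
position 1: 101 → 0  (bit 5 = 0)
position 7: 100 → 0  (bit 4 = 0)
position 2: 011 → 0  (bit 3 = 0)
position 6: 010 → 0  (bit 2 = 0)
position 9: 001 → 0  (bit 1 = 0)
position 8: 000 → 1  (bit 0 = 1)
bits b7..b0 = 00000001 = 1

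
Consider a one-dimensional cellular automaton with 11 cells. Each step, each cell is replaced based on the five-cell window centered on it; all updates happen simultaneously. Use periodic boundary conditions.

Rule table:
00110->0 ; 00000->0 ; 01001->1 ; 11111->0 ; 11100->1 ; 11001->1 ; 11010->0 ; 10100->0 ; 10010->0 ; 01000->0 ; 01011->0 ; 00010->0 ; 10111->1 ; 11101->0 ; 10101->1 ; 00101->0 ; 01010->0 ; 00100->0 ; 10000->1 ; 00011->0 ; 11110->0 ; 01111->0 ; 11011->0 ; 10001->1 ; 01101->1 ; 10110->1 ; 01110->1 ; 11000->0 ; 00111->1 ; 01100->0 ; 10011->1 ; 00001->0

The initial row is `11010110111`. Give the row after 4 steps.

00010000001

step 1: 00010110100
step 2: 00000110001
step 3: 01000000100
step 4: 00010000001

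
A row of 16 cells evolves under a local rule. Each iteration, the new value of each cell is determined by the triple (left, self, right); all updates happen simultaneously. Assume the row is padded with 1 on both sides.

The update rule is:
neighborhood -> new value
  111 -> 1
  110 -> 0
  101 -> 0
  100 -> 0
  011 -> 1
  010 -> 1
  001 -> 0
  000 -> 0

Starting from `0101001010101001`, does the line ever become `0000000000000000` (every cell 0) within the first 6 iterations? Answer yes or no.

no

iteration 1: 0101001010101001  (fixed point — unchanged through iteration 6)
iteration 6 is 0101001010101001, still not uniform 0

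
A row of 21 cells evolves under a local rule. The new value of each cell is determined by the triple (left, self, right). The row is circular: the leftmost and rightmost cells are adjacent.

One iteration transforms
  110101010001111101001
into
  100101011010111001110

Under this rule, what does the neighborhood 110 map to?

0

At position 1 the neighborhood is 110; the next row has 0 there.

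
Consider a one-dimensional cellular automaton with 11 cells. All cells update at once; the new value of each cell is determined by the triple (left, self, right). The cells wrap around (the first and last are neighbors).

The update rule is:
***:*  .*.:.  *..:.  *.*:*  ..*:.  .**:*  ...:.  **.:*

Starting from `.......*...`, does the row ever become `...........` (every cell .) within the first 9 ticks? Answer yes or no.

yes

...........
all cells are . at tick 1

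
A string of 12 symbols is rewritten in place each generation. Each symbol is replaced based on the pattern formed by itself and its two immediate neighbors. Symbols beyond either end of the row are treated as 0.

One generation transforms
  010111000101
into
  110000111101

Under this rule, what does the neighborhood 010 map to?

At position 1 the neighborhood is 010; the next row has 1 there.

1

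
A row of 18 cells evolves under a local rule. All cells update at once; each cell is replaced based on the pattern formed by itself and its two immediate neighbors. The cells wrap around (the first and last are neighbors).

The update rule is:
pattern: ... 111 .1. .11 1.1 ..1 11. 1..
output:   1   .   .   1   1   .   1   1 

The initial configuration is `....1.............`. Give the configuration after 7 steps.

11111.111111111.11

step 1: 111..1111111111111
step 2: ..11.1............
step 3: 1.111.111111111111
step 4: 111.111...........
step 5: 1.111.11111111111.
step 6: .11.111.........11
step 7: 11111.111111111.11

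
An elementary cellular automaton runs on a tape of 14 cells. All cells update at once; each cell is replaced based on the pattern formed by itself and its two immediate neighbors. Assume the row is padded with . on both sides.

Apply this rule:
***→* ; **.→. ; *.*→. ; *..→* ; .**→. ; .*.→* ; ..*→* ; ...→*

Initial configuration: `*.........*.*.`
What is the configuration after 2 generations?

.*********....

***********.**
.*********....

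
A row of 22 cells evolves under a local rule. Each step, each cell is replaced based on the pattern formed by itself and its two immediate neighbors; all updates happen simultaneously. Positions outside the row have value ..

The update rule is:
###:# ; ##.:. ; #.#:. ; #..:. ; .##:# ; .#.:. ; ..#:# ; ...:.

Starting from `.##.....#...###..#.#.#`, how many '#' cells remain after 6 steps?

##.....#...###..#.....
#.....#...###..#......
.....#...###..#.......
....#...###..#........
...#...###..#.........
..#...###..#..........
count of #: 5

5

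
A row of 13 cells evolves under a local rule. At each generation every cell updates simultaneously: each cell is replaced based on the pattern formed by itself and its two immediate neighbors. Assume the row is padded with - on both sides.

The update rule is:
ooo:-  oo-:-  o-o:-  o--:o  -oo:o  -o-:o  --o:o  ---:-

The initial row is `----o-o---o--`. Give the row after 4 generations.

oo--o--------

---oo-oo-ooo-
--oo--o--o--o
-oo-ooooooooo
oo--o--------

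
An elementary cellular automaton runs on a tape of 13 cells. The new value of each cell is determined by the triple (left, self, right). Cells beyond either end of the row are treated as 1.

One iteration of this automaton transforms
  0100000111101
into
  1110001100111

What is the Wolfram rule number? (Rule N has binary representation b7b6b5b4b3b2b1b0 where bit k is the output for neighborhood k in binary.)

position 8: 111 → 0  (bit 7 = 0)
position 10: 110 → 1  (bit 6 = 1)
position 0: 101 → 1  (bit 5 = 1)
position 2: 100 → 1  (bit 4 = 1)
position 7: 011 → 1  (bit 3 = 1)
position 1: 010 → 1  (bit 2 = 1)
position 6: 001 → 1  (bit 1 = 1)
position 3: 000 → 0  (bit 0 = 0)
bits b7..b0 = 01111110 = 126

126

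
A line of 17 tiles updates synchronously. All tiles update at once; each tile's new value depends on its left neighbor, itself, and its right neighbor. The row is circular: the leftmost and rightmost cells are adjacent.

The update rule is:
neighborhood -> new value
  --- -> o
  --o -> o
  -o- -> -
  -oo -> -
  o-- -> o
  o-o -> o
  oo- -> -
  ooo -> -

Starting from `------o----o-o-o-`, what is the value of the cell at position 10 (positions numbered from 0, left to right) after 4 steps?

-

oooooo-oooo-o-o-o
------o----o-o-o-  (repeats step 0; period 2)
step 4: ------o----o-o-o-
position 10 holds -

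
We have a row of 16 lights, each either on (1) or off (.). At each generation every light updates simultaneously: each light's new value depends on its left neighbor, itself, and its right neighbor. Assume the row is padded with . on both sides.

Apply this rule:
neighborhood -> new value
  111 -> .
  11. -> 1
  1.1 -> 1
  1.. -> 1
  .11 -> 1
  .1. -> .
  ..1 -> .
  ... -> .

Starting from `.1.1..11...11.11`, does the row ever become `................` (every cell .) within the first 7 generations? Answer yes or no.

..1.1.111..11111
...1.11.11.1...1
....1111111.1...
....1.....11.1..
.....1....111.1.
......1...1.11.1
.......1...1111.
generation 7 is .......1...1111., still not uniform .

no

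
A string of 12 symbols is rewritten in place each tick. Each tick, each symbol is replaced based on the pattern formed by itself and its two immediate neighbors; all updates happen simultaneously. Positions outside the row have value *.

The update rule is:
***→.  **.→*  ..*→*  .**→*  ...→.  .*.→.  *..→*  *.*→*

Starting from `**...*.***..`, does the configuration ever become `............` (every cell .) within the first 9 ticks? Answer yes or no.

yes

.**.*.**.***
****.*****..
...***...***
*.**.**.**..
************
............
all cells are . at tick 6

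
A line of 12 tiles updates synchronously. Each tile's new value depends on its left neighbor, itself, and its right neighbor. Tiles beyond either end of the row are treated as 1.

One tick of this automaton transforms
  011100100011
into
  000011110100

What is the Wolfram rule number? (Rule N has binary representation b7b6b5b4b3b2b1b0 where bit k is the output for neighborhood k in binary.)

22

position 2: 111 → 0  (bit 7 = 0)
position 3: 110 → 0  (bit 6 = 0)
position 0: 101 → 0  (bit 5 = 0)
position 4: 100 → 1  (bit 4 = 1)
position 1: 011 → 0  (bit 3 = 0)
position 6: 010 → 1  (bit 2 = 1)
position 5: 001 → 1  (bit 1 = 1)
position 8: 000 → 0  (bit 0 = 0)
bits b7..b0 = 00010110 = 22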